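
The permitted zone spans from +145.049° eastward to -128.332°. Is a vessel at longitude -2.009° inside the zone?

No

Band width going east from +145.049° to -128.332°: ((-128.332 − 145.049) mod 360) = 86.619°.
Offset of -2.009° east of the west edge: ((-2.009 − 145.049) mod 360) = 212.942°.
212.942° > 86.619° ⇒ outside.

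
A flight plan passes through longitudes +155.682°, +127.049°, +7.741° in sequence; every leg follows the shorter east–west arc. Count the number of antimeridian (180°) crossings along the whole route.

0

Leg 1: +155.682° → +127.049°, shortest Δλ = -28.633° (west) — does not cross 180°.
Leg 2: +127.049° → +7.741°, shortest Δλ = -119.308° (west) — does not cross 180°.
Total crossings: 0.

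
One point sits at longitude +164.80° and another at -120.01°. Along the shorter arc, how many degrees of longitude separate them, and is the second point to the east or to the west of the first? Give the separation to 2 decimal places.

Raw difference: -120.01 − 164.80 = -284.81°.
Normalise into (−180°, 180°]: -284.81° + 360° = 75.19°.
Positive ⇒ the second point lies to the east; separation 75.19°.

75.19° east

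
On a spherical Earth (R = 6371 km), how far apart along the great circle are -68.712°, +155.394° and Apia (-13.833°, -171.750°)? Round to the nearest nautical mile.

Δλ = -171.750 − 155.394 = -327.144°; wrapped into (−180°, 180°]: 32.856°.
Δφ = -13.833 − -68.712 = 54.879°.
a = sin²(Δφ/2) + cos φ₁ · cos φ₂ · sin²(Δλ/2) = 0.240543.
c = 2·atan2(√a, √(1−a)) = 1.02522 rad → d = 6371·c ≈ 6531.65 km ≈ 3526.81 nmi.

3527 nmi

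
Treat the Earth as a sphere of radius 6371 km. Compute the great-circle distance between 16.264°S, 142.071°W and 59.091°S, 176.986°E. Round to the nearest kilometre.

5805 km

Δλ = 176.986 − -142.071 = 319.057°; wrapped into (−180°, 180°]: -40.943°.
Δφ = -59.091 − -16.264 = -42.827°.
a = sin²(Δφ/2) + cos φ₁ · cos φ₂ · sin²(Δλ/2) = 0.193613.
c = 2·atan2(√a, √(1−a)) = 0.91123 rad → d = 6371·c ≈ 5805.45 km.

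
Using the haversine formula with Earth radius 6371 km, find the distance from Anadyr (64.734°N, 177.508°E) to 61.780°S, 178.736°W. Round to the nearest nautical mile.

Δλ = -178.736 − 177.508 = -356.244°; wrapped into (−180°, 180°]: 3.756°.
Δφ = -61.780 − 64.734 = -126.514°.
a = sin²(Δφ/2) + cos φ₁ · cos φ₂ · sin²(Δλ/2) = 0.797726.
c = 2·atan2(√a, √(1−a)) = 2.20863 rad → d = 6371·c ≈ 14071.15 km ≈ 7597.81 nmi.

7598 nmi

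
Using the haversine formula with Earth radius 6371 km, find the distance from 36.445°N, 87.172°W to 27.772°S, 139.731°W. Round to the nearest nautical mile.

Δλ = -139.731 − -87.172 = -52.559°.
Δφ = -27.772 − 36.445 = -64.217°.
a = sin²(Δφ/2) + cos φ₁ · cos φ₂ · sin²(Δλ/2) = 0.422044.
c = 2·atan2(√a, √(1−a)) = 1.41425 rad → d = 6371·c ≈ 9010.16 km ≈ 4865.09 nmi.

4865 nmi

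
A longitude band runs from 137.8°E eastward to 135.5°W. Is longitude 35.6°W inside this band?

No

Band width going east from +137.8° to -135.5°: ((-135.5 − 137.8) mod 360) = 86.7°.
Offset of -35.6° east of the west edge: ((-35.6 − 137.8) mod 360) = 186.6°.
186.6° > 86.7° ⇒ outside.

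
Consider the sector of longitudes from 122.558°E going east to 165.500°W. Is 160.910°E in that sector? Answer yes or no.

Band width going east from +122.558° to -165.500°: ((-165.500 − 122.558) mod 360) = 71.942°.
Offset of +160.910° east of the west edge: ((160.910 − 122.558) mod 360) = 38.352°.
38.352° ≤ 71.942° ⇒ inside.

Yes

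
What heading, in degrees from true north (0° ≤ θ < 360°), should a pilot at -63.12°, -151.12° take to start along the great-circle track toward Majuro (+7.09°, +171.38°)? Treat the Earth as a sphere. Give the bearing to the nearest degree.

Δλ = 171.38 − -151.12 = 322.50°; wrapped into (−180°, 180°]: -37.50°.
θ = atan2( sin Δλ · cos φ₂ , cos φ₁ · sin φ₂ − sin φ₁ · cos φ₂ · cos Δλ )
  = atan2(-0.60411, 0.75803) = -38.553° → normalised to [0°, 360°): 321.447°.

321°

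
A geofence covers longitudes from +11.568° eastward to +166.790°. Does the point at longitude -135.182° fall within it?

Band width going east from +11.568° to +166.790°: ((166.790 − 11.568) mod 360) = 155.222°.
Offset of -135.182° east of the west edge: ((-135.182 − 11.568) mod 360) = 213.250°.
213.250° > 155.222° ⇒ outside.

No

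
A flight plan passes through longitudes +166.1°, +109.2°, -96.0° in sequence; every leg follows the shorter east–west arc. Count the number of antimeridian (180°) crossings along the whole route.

1

Leg 1: +166.1° → +109.2°, shortest Δλ = -56.9° (west) — does not cross 180°.
Leg 2: +109.2° → -96.0°, shortest Δλ = 154.8° (east) — crosses 180°.
Total crossings: 1.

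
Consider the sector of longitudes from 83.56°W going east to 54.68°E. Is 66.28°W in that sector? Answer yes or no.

Yes

Band width going east from -83.56° to +54.68°: ((54.68 − -83.56) mod 360) = 138.24°.
Offset of -66.28° east of the west edge: ((-66.28 − -83.56) mod 360) = 17.28°.
17.28° ≤ 138.24° ⇒ inside.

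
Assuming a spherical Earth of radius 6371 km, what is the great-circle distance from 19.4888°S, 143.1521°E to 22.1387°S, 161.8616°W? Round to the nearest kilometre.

Δλ = -161.8616 − 143.1521 = -305.0137°; wrapped into (−180°, 180°]: 54.9863°.
Δφ = -22.1387 − -19.4888 = -2.6499°.
a = sin²(Δφ/2) + cos φ₁ · cos φ₂ · sin²(Δλ/2) = 0.186627.
c = 2·atan2(√a, √(1−a)) = 0.89343 rad → d = 6371·c ≈ 5692.01 km.

5692 km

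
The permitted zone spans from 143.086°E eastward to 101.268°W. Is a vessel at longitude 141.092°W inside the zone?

Yes

Band width going east from +143.086° to -101.268°: ((-101.268 − 143.086) mod 360) = 115.646°.
Offset of -141.092° east of the west edge: ((-141.092 − 143.086) mod 360) = 75.822°.
75.822° ≤ 115.646° ⇒ inside.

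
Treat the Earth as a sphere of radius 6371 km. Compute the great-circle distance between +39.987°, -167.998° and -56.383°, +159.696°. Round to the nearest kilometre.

Δλ = 159.696 − -167.998 = 327.694°; wrapped into (−180°, 180°]: -32.306°.
Δφ = -56.383 − 39.987 = -96.370°.
a = sin²(Δφ/2) + cos φ₁ · cos φ₂ · sin²(Δλ/2) = 0.588306.
c = 2·atan2(√a, √(1−a)) = 1.74834 rad → d = 6371·c ≈ 11138.67 km.

11139 km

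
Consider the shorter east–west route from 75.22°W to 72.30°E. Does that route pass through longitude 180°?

Signed shortest Δλ = ((72.30 − -75.22 + 180) mod 360) − 180 = 147.52°.
Going east by 147.52° from -75.22° reaches +72.30° without touching 180°.

No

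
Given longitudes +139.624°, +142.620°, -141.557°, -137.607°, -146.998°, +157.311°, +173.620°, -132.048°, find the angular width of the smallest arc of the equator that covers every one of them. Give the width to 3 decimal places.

Sort the longitudes: -146.998°, -141.557°, -137.607°, -132.048°, +139.624°, +142.620°, +157.311°, +173.620°.
Eastward gaps between consecutive values (wrapping around): 5.441°, 3.950°, 5.559°, 271.672°, 2.996°, 14.691°, 16.309°, 39.382°.
Largest gap = 271.672° ⇒ minimal covering band is its complement: 360° − 271.672° = 88.328°.
Band runs from +139.624° eastward to -132.048°, crossing the antimeridian.

88.328°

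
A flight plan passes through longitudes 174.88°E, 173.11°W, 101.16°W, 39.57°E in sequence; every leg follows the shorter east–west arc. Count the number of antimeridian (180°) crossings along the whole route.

Leg 1: +174.88° → -173.11°, shortest Δλ = 12.01° (east) — crosses 180°.
Leg 2: -173.11° → -101.16°, shortest Δλ = 71.95° (east) — does not cross 180°.
Leg 3: -101.16° → +39.57°, shortest Δλ = 140.73° (east) — does not cross 180°.
Total crossings: 1.

1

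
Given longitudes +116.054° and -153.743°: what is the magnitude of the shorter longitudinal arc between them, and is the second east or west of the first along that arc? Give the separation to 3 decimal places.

90.203° east

Raw difference: -153.743 − 116.054 = -269.797°.
Normalise into (−180°, 180°]: -269.797° + 360° = 90.203°.
Positive ⇒ the second point lies to the east; separation 90.203°.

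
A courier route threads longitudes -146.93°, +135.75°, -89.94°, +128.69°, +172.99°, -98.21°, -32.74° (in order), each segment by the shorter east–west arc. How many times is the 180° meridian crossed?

4

Leg 1: -146.93° → +135.75°, shortest Δλ = -77.32° (west) — crosses 180°.
Leg 2: +135.75° → -89.94°, shortest Δλ = 134.31° (east) — crosses 180°.
Leg 3: -89.94° → +128.69°, shortest Δλ = -141.37° (west) — crosses 180°.
Leg 4: +128.69° → +172.99°, shortest Δλ = 44.3° (east) — does not cross 180°.
Leg 5: +172.99° → -98.21°, shortest Δλ = 88.8° (east) — crosses 180°.
Leg 6: -98.21° → -32.74°, shortest Δλ = 65.47° (east) — does not cross 180°.
Total crossings: 4.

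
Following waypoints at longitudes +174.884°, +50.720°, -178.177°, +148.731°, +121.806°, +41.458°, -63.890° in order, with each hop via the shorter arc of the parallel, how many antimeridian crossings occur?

2

Leg 1: +174.884° → +50.720°, shortest Δλ = -124.164° (west) — does not cross 180°.
Leg 2: +50.720° → -178.177°, shortest Δλ = 131.103° (east) — crosses 180°.
Leg 3: -178.177° → +148.731°, shortest Δλ = -33.092° (west) — crosses 180°.
Leg 4: +148.731° → +121.806°, shortest Δλ = -26.925° (west) — does not cross 180°.
Leg 5: +121.806° → +41.458°, shortest Δλ = -80.348° (west) — does not cross 180°.
Leg 6: +41.458° → -63.890°, shortest Δλ = -105.348° (west) — does not cross 180°.
Total crossings: 2.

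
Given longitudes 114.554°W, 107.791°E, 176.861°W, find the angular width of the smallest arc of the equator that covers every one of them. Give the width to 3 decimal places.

137.655°

Sort the longitudes: -176.861°, -114.554°, +107.791°.
Eastward gaps between consecutive values (wrapping around): 62.307°, 222.345°, 75.348°.
Largest gap = 222.345° ⇒ minimal covering band is its complement: 360° − 222.345° = 137.655°.
Band runs from +107.791° eastward to -114.554°, crossing the antimeridian.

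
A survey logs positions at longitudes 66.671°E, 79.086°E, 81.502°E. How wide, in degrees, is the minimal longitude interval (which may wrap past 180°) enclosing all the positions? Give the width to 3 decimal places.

Sort the longitudes: +66.671°, +79.086°, +81.502°.
Eastward gaps between consecutive values (wrapping around): 12.415°, 2.416°, 345.169°.
Largest gap = 345.169° ⇒ minimal covering band is its complement: 360° − 345.169° = 14.831°.
Band runs from +66.671° eastward to +81.502°.

14.831°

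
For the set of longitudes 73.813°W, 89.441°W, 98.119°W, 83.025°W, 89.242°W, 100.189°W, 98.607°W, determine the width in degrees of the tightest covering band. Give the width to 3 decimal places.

Sort the longitudes: -100.189°, -98.607°, -98.119°, -89.441°, -89.242°, -83.025°, -73.813°.
Eastward gaps between consecutive values (wrapping around): 1.582°, 0.488°, 8.678°, 0.199°, 6.217°, 9.212°, 333.624°.
Largest gap = 333.624° ⇒ minimal covering band is its complement: 360° − 333.624° = 26.376°.
Band runs from -100.189° eastward to -73.813°.

26.376°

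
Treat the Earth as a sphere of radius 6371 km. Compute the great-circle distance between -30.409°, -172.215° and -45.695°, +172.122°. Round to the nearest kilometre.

Δλ = 172.122 − -172.215 = 344.337°; wrapped into (−180°, 180°]: -15.663°.
Δφ = -45.695 − -30.409 = -15.286°.
a = sin²(Δφ/2) + cos φ₁ · cos φ₂ · sin²(Δλ/2) = 0.028874.
c = 2·atan2(√a, √(1−a)) = 0.34150 rad → d = 6371·c ≈ 2175.71 km.

2176 km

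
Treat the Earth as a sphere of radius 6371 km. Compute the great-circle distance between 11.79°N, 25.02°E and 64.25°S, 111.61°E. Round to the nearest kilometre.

11023 km

Δλ = 111.61 − 25.02 = 86.59°.
Δφ = -64.25 − 11.79 = -76.04°.
a = sin²(Δφ/2) + cos φ₁ · cos φ₂ · sin²(Δλ/2) = 0.579370.
c = 2·atan2(√a, √(1−a)) = 1.73021 rad → d = 6371·c ≈ 11023.17 km.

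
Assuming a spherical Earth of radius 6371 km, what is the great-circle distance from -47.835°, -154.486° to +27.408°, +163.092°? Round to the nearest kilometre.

9378 km

Δλ = 163.092 − -154.486 = 317.578°; wrapped into (−180°, 180°]: -42.422°.
Δφ = 27.408 − -47.835 = 75.243°.
a = sin²(Δφ/2) + cos φ₁ · cos φ₂ · sin²(Δλ/2) = 0.450647.
c = 2·atan2(√a, √(1−a)) = 1.47193 rad → d = 6371·c ≈ 9377.66 km.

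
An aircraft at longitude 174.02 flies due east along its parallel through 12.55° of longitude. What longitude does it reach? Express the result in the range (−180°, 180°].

-173.43°

Start at +174.02°; shift +12.55° → +186.57°.
+186.57° lies outside (−180°, 180°]; subtract 360° → -173.43°.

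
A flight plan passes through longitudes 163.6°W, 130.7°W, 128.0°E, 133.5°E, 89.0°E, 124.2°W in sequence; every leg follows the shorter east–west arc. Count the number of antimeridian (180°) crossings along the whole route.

2

Leg 1: -163.6° → -130.7°, shortest Δλ = 32.9° (east) — does not cross 180°.
Leg 2: -130.7° → +128.0°, shortest Δλ = -101.3° (west) — crosses 180°.
Leg 3: +128.0° → +133.5°, shortest Δλ = 5.5° (east) — does not cross 180°.
Leg 4: +133.5° → +89.0°, shortest Δλ = -44.5° (west) — does not cross 180°.
Leg 5: +89.0° → -124.2°, shortest Δλ = 146.8° (east) — crosses 180°.
Total crossings: 2.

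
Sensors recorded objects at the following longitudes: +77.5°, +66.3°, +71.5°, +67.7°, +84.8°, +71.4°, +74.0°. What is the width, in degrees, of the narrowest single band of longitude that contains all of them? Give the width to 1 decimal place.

18.5°

Sort the longitudes: +66.3°, +67.7°, +71.4°, +71.5°, +74.0°, +77.5°, +84.8°.
Eastward gaps between consecutive values (wrapping around): 1.4°, 3.7°, 0.1°, 2.5°, 3.5°, 7.3°, 341.5°.
Largest gap = 341.5° ⇒ minimal covering band is its complement: 360° − 341.5° = 18.5°.
Band runs from +66.3° eastward to +84.8°.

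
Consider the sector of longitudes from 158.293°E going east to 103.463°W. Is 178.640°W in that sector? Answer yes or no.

Yes

Band width going east from +158.293° to -103.463°: ((-103.463 − 158.293) mod 360) = 98.244°.
Offset of -178.640° east of the west edge: ((-178.640 − 158.293) mod 360) = 23.067°.
23.067° ≤ 98.244° ⇒ inside.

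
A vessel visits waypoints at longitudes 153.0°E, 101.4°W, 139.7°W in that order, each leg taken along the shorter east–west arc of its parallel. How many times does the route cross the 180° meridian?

Leg 1: +153.0° → -101.4°, shortest Δλ = 105.6° (east) — crosses 180°.
Leg 2: -101.4° → -139.7°, shortest Δλ = -38.3° (west) — does not cross 180°.
Total crossings: 1.

1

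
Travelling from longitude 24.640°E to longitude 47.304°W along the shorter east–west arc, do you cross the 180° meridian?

No

Signed shortest Δλ = ((-47.304 − 24.640 + 180) mod 360) − 180 = -71.944°.
Going west by 71.944° from +24.640° reaches -47.304° without touching 180°.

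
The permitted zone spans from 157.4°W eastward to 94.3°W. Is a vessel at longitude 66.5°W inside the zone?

No

Band width going east from -157.4° to -94.3°: ((-94.3 − -157.4) mod 360) = 63.1°.
Offset of -66.5° east of the west edge: ((-66.5 − -157.4) mod 360) = 90.9°.
90.9° > 63.1° ⇒ outside.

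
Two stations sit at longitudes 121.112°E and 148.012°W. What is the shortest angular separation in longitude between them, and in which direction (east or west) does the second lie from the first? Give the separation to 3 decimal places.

90.876° east

Raw difference: -148.012 − 121.112 = -269.124°.
Normalise into (−180°, 180°]: -269.124° + 360° = 90.876°.
Positive ⇒ the second point lies to the east; separation 90.876°.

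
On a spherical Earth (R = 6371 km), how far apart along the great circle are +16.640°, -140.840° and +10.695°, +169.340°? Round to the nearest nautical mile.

Δλ = 169.340 − -140.840 = 310.180°; wrapped into (−180°, 180°]: -49.820°.
Δφ = 10.695 − 16.640 = -5.945°.
a = sin²(Δφ/2) + cos φ₁ · cos φ₂ · sin²(Δλ/2) = 0.169712.
c = 2·atan2(√a, √(1−a)) = 0.84921 rad → d = 6371·c ≈ 5410.32 km ≈ 2921.34 nmi.

2921 nmi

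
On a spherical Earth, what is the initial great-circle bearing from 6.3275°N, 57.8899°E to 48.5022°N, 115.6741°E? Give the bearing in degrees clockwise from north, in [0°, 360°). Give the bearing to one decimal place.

Δλ = 115.6741 − 57.8899 = 57.7842°.
θ = atan2( sin Δλ · cos φ₂ , cos φ₁ · sin φ₂ − sin φ₁ · cos φ₂ · cos Δλ )
  = atan2(0.56058, 0.70549) = 38.471° → normalised to [0°, 360°): 38.471°.

38.5°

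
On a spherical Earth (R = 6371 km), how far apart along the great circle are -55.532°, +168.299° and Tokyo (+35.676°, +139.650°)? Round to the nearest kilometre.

10501 km

Δλ = 139.650 − 168.299 = -28.649°.
Δφ = 35.676 − -55.532 = 91.208°.
a = sin²(Δφ/2) + cos φ₁ · cos φ₂ · sin²(Δλ/2) = 0.538683.
c = 2·atan2(√a, √(1−a)) = 1.64824 rad → d = 6371·c ≈ 10500.93 km.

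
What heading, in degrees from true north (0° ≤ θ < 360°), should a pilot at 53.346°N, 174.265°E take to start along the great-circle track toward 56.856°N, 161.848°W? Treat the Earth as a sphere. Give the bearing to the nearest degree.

66°

Δλ = -161.848 − 174.265 = -336.113°; wrapped into (−180°, 180°]: 23.887°.
θ = atan2( sin Δλ · cos φ₂ , cos φ₁ · sin φ₂ − sin φ₁ · cos φ₂ · cos Δλ )
  = atan2(0.22140, 0.09879) = 65.952° → normalised to [0°, 360°): 65.952°.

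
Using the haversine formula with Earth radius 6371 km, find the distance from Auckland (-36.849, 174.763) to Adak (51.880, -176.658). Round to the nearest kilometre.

Δλ = -176.658 − 174.763 = -351.421°; wrapped into (−180°, 180°]: 8.579°.
Δφ = 51.880 − -36.849 = 88.729°.
a = sin²(Δφ/2) + cos φ₁ · cos φ₂ · sin²(Δλ/2) = 0.491673.
c = 2·atan2(√a, √(1−a)) = 1.55414 rad → d = 6371·c ≈ 9901.43 km.

9901 km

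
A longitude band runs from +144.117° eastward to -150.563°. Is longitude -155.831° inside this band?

Yes

Band width going east from +144.117° to -150.563°: ((-150.563 − 144.117) mod 360) = 65.320°.
Offset of -155.831° east of the west edge: ((-155.831 − 144.117) mod 360) = 60.052°.
60.052° ≤ 65.320° ⇒ inside.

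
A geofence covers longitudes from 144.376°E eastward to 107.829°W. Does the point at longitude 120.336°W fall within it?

Yes

Band width going east from +144.376° to -107.829°: ((-107.829 − 144.376) mod 360) = 107.795°.
Offset of -120.336° east of the west edge: ((-120.336 − 144.376) mod 360) = 95.288°.
95.288° ≤ 107.795° ⇒ inside.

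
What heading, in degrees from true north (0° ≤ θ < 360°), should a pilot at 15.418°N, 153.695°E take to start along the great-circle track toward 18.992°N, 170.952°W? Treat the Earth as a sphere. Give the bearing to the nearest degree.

79°

Δλ = -170.952 − 153.695 = -324.647°; wrapped into (−180°, 180°]: 35.353°.
θ = atan2( sin Δλ · cos φ₂ , cos φ₁ · sin φ₂ − sin φ₁ · cos φ₂ · cos Δλ )
  = atan2(0.54711, 0.10869) = 78.764° → normalised to [0°, 360°): 78.764°.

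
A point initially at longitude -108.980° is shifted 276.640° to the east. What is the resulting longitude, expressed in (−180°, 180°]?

+167.660°

Start at -108.980°; shift +276.640° → +167.660°.
+167.660° already lies in (−180°, 180°].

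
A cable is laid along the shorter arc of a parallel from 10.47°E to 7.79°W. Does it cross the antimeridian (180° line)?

Signed shortest Δλ = ((-7.79 − 10.47 + 180) mod 360) − 180 = -18.26°.
Going west by 18.26° from +10.47° reaches -7.79° without touching 180°.

No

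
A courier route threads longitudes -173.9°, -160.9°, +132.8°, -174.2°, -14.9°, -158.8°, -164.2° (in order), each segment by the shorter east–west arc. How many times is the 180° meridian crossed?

Leg 1: -173.9° → -160.9°, shortest Δλ = 13.0° (east) — does not cross 180°.
Leg 2: -160.9° → +132.8°, shortest Δλ = -66.3° (west) — crosses 180°.
Leg 3: +132.8° → -174.2°, shortest Δλ = 53.0° (east) — crosses 180°.
Leg 4: -174.2° → -14.9°, shortest Δλ = 159.3° (east) — does not cross 180°.
Leg 5: -14.9° → -158.8°, shortest Δλ = -143.9° (west) — does not cross 180°.
Leg 6: -158.8° → -164.2°, shortest Δλ = -5.4° (west) — does not cross 180°.
Total crossings: 2.

2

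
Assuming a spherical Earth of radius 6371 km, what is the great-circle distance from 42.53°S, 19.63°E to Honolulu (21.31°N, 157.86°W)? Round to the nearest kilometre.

Δλ = -157.86 − 19.63 = -177.49°.
Δφ = 21.31 − -42.53 = 63.84°.
a = sin²(Δφ/2) + cos φ₁ · cos φ₂ · sin²(Δλ/2) = 0.965769.
c = 2·atan2(√a, √(1−a)) = 2.76942 rad → d = 6371·c ≈ 17643.96 km.

17644 km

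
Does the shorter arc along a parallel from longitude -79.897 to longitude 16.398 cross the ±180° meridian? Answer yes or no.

Signed shortest Δλ = ((16.398 − -79.897 + 180) mod 360) − 180 = 96.295°.
Going east by 96.295° from -79.897° reaches +16.398° without touching 180°.

No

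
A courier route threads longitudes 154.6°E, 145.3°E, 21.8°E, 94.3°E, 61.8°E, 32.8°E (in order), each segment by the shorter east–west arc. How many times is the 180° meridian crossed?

0

Leg 1: +154.6° → +145.3°, shortest Δλ = -9.3° (west) — does not cross 180°.
Leg 2: +145.3° → +21.8°, shortest Δλ = -123.5° (west) — does not cross 180°.
Leg 3: +21.8° → +94.3°, shortest Δλ = 72.5° (east) — does not cross 180°.
Leg 4: +94.3° → +61.8°, shortest Δλ = -32.5° (west) — does not cross 180°.
Leg 5: +61.8° → +32.8°, shortest Δλ = -29.0° (west) — does not cross 180°.
Total crossings: 0.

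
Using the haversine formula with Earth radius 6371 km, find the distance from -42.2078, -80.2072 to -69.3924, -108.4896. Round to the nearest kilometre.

Δλ = -108.4896 − -80.2072 = -28.2824°.
Δφ = -69.3924 − -42.2078 = -27.1846°.
a = sin²(Δφ/2) + cos φ₁ · cos φ₂ · sin²(Δλ/2) = 0.070792.
c = 2·atan2(√a, √(1−a)) = 0.53862 rad → d = 6371·c ≈ 3431.55 km.

3432 km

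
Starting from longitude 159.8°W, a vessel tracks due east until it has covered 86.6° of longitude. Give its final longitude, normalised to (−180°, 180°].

Start at -159.8°; shift +86.6° → -73.2°.
-73.2° already lies in (−180°, 180°].

73.2°W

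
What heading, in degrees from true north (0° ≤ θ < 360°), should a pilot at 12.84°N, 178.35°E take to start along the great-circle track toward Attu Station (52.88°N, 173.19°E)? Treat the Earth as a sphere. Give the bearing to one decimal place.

355.2°

Δλ = 173.19 − 178.35 = -5.16°.
θ = atan2( sin Δλ · cos φ₂ , cos φ₁ · sin φ₂ − sin φ₁ · cos φ₂ · cos Δλ )
  = atan2(-0.05428, 0.64387) = -4.818° → normalised to [0°, 360°): 355.182°.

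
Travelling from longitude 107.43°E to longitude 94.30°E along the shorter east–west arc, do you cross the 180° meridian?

Signed shortest Δλ = ((94.30 − 107.43 + 180) mod 360) − 180 = -13.13°.
Going west by 13.13° from +107.43° reaches +94.30° without touching 180°.

No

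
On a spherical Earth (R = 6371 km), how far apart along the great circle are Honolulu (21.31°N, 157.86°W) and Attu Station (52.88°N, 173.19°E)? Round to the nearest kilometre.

4290 km

Δλ = 173.19 − -157.86 = 331.05°; wrapped into (−180°, 180°]: -28.95°.
Δφ = 52.88 − 21.31 = 31.57°.
a = sin²(Δφ/2) + cos φ₁ · cos φ₂ · sin²(Δλ/2) = 0.109127.
c = 2·atan2(√a, √(1−a)) = 0.67333 rad → d = 6371·c ≈ 4289.81 km.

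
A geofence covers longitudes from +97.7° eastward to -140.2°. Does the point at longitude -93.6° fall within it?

Band width going east from +97.7° to -140.2°: ((-140.2 − 97.7) mod 360) = 122.1°.
Offset of -93.6° east of the west edge: ((-93.6 − 97.7) mod 360) = 168.7°.
168.7° > 122.1° ⇒ outside.

No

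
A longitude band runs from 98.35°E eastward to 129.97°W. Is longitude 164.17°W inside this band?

Band width going east from +98.35° to -129.97°: ((-129.97 − 98.35) mod 360) = 131.68°.
Offset of -164.17° east of the west edge: ((-164.17 − 98.35) mod 360) = 97.48°.
97.48° ≤ 131.68° ⇒ inside.

Yes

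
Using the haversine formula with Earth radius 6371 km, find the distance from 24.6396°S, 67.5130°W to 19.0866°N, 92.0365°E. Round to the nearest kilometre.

Δλ = 92.0365 − -67.5130 = 159.5495°.
Δφ = 19.0866 − -24.6396 = 43.7262°.
a = sin²(Δφ/2) + cos φ₁ · cos φ₂ · sin²(Δλ/2) = 0.970585.
c = 2·atan2(√a, √(1−a)) = 2.79687 rad → d = 6371·c ≈ 17818.86 km.

17819 km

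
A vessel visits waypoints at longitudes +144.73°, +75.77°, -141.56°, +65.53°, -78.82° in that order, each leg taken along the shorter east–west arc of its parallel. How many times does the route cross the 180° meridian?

2

Leg 1: +144.73° → +75.77°, shortest Δλ = -68.96° (west) — does not cross 180°.
Leg 2: +75.77° → -141.56°, shortest Δλ = 142.67° (east) — crosses 180°.
Leg 3: -141.56° → +65.53°, shortest Δλ = -152.91° (west) — crosses 180°.
Leg 4: +65.53° → -78.82°, shortest Δλ = -144.35° (west) — does not cross 180°.
Total crossings: 2.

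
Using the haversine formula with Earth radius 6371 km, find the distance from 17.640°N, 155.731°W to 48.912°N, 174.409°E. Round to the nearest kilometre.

Δλ = 174.409 − -155.731 = 330.140°; wrapped into (−180°, 180°]: -29.860°.
Δφ = 48.912 − 17.640 = 31.272°.
a = sin²(Δφ/2) + cos φ₁ · cos φ₂ · sin²(Δλ/2) = 0.114217.
c = 2·atan2(√a, √(1−a)) = 0.68950 rad → d = 6371·c ≈ 4392.79 km.

4393 km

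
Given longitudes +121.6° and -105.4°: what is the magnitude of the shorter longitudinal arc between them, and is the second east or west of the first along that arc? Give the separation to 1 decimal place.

Raw difference: -105.4 − 121.6 = -227.0°.
Normalise into (−180°, 180°]: -227.0° + 360° = 133.0°.
Positive ⇒ the second point lies to the east; separation 133.0°.

133.0° east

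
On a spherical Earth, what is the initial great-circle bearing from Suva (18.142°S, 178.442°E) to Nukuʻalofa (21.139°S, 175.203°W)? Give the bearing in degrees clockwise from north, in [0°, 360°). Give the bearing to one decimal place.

117.6°

Δλ = -175.203 − 178.442 = -353.645°; wrapped into (−180°, 180°]: 6.355°.
θ = atan2( sin Δλ · cos φ₂ , cos φ₁ · sin φ₂ − sin φ₁ · cos φ₂ · cos Δλ )
  = atan2(0.10324, -0.05407) = 117.642° → normalised to [0°, 360°): 117.642°.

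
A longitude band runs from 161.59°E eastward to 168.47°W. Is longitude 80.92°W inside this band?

No

Band width going east from +161.59° to -168.47°: ((-168.47 − 161.59) mod 360) = 29.94°.
Offset of -80.92° east of the west edge: ((-80.92 − 161.59) mod 360) = 117.49°.
117.49° > 29.94° ⇒ outside.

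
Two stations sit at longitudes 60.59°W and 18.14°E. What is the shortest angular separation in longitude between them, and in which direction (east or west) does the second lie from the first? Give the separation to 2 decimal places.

78.73° east

Raw difference: 18.14 − -60.59 = 78.73°.
Normalise into (−180°, 180°]: 78.73° stays 78.73°.
Positive ⇒ the second point lies to the east; separation 78.73°.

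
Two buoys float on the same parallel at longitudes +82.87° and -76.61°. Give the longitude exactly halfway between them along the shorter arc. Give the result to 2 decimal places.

+3.13°

Signed shortest Δλ from +82.87° to -76.61° is -159.48°.
Midpoint longitude = +82.87° + (-159.48°)/2 = +82.87° − 79.74° = +3.13°.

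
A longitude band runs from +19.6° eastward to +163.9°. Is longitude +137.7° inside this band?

Yes

Band width going east from +19.6° to +163.9°: ((163.9 − 19.6) mod 360) = 144.3°.
Offset of +137.7° east of the west edge: ((137.7 − 19.6) mod 360) = 118.1°.
118.1° ≤ 144.3° ⇒ inside.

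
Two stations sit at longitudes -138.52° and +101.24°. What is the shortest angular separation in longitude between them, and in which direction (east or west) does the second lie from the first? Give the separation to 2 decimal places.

Raw difference: 101.24 − -138.52 = 239.76°.
Normalise into (−180°, 180°]: 239.76° − 360° = -120.24°.
Negative ⇒ the second point lies to the west; separation 120.24°.

120.24° west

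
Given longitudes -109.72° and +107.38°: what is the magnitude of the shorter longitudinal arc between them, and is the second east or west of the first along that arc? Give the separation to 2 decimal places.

Raw difference: 107.38 − -109.72 = 217.1°.
Normalise into (−180°, 180°]: 217.1° − 360° = -142.9°.
Negative ⇒ the second point lies to the west; separation 142.90°.

142.90° west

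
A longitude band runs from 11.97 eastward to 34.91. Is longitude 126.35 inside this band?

No

Band width going east from +11.97° to +34.91°: ((34.91 − 11.97) mod 360) = 22.94°.
Offset of +126.35° east of the west edge: ((126.35 − 11.97) mod 360) = 114.38°.
114.38° > 22.94° ⇒ outside.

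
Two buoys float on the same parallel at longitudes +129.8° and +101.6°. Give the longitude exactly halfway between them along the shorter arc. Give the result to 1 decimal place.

+115.7°

Signed shortest Δλ from +129.8° to +101.6° is -28.2°.
Midpoint longitude = +129.8° + (-28.2°)/2 = +129.8° − 14.1° = +115.7°.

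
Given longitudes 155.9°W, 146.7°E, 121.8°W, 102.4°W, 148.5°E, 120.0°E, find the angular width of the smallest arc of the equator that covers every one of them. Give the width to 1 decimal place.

137.6°

Sort the longitudes: -155.9°, -121.8°, -102.4°, +120.0°, +146.7°, +148.5°.
Eastward gaps between consecutive values (wrapping around): 34.1°, 19.4°, 222.4°, 26.7°, 1.8°, 55.6°.
Largest gap = 222.4° ⇒ minimal covering band is its complement: 360° − 222.4° = 137.6°.
Band runs from +120.0° eastward to -102.4°, crossing the antimeridian.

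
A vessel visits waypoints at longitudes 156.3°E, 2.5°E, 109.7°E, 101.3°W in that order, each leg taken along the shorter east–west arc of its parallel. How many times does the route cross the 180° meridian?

1

Leg 1: +156.3° → +2.5°, shortest Δλ = -153.8° (west) — does not cross 180°.
Leg 2: +2.5° → +109.7°, shortest Δλ = 107.2° (east) — does not cross 180°.
Leg 3: +109.7° → -101.3°, shortest Δλ = 149.0° (east) — crosses 180°.
Total crossings: 1.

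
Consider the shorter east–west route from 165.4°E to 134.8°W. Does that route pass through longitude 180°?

Yes

Naïve |-134.8 − 165.4| = 300.2° > 180°, so the shorter arc goes the other way round — across 180°.
Signed shortest Δλ = ((-134.8 − 165.4 + 180) mod 360) − 180 = 59.8°.
Going east by 59.8° from +165.4° passes through 180° before reaching -134.8°.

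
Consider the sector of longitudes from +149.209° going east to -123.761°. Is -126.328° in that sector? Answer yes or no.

Yes

Band width going east from +149.209° to -123.761°: ((-123.761 − 149.209) mod 360) = 87.030°.
Offset of -126.328° east of the west edge: ((-126.328 − 149.209) mod 360) = 84.463°.
84.463° ≤ 87.030° ⇒ inside.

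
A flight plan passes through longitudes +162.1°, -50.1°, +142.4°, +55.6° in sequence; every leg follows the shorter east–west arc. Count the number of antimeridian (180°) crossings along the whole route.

2

Leg 1: +162.1° → -50.1°, shortest Δλ = 147.8° (east) — crosses 180°.
Leg 2: -50.1° → +142.4°, shortest Δλ = -167.5° (west) — crosses 180°.
Leg 3: +142.4° → +55.6°, shortest Δλ = -86.8° (west) — does not cross 180°.
Total crossings: 2.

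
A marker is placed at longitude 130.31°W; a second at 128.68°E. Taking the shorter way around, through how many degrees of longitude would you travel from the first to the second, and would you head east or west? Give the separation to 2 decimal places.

Raw difference: 128.68 − -130.31 = 258.99°.
Normalise into (−180°, 180°]: 258.99° − 360° = -101.01°.
Negative ⇒ the second point lies to the west; separation 101.01°.

101.01° west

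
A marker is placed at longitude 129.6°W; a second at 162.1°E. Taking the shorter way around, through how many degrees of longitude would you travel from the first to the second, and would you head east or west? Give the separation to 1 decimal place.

Raw difference: 162.1 − -129.6 = 291.7°.
Normalise into (−180°, 180°]: 291.7° − 360° = -68.3°.
Negative ⇒ the second point lies to the west; separation 68.3°.

68.3° west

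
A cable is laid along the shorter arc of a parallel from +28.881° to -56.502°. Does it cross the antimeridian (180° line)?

Signed shortest Δλ = ((-56.502 − 28.881 + 180) mod 360) − 180 = -85.383°.
Going west by 85.383° from +28.881° reaches -56.502° without touching 180°.

No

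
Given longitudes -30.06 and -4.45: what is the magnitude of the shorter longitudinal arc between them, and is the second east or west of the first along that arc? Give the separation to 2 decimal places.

Raw difference: -4.45 − -30.06 = 25.61°.
Normalise into (−180°, 180°]: 25.61° stays 25.61°.
Positive ⇒ the second point lies to the east; separation 25.61°.

25.61° east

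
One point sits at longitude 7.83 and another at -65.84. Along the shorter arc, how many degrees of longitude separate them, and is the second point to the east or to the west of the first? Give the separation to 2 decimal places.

Raw difference: -65.84 − 7.83 = -73.67°.
Normalise into (−180°, 180°]: -73.67° stays -73.67°.
Negative ⇒ the second point lies to the west; separation 73.67°.

73.67° west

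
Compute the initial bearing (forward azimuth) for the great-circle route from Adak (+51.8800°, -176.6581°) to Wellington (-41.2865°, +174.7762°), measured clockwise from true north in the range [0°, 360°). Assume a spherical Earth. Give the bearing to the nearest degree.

186°

Δλ = 174.7762 − -176.6581 = 351.4343°; wrapped into (−180°, 180°]: -8.5657°.
θ = atan2( sin Δλ · cos φ₂ , cos φ₁ · sin φ₂ − sin φ₁ · cos φ₂ · cos Δλ )
  = atan2(-0.11192, -0.99188) = -173.562° → normalised to [0°, 360°): 186.438°.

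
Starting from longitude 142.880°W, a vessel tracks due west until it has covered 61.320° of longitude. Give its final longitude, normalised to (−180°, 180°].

Start at -142.880°; shift −61.320° → -204.200°.
-204.200° lies outside (−180°, 180°]; add 360° → +155.800°.

155.800°E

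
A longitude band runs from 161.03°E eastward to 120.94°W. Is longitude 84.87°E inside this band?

No

Band width going east from +161.03° to -120.94°: ((-120.94 − 161.03) mod 360) = 78.03°.
Offset of +84.87° east of the west edge: ((84.87 − 161.03) mod 360) = 283.84°.
283.84° > 78.03° ⇒ outside.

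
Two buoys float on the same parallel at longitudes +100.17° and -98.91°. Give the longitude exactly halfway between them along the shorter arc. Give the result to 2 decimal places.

-179.37°

Signed shortest Δλ from +100.17° to -98.91° is +160.92°.
Midpoint longitude = +100.17° + (+160.92°)/2 = +100.17° + 80.46° = +180.63°.
Normalise into (−180°, 180°]: -179.37°.
(The naïve average (+100.17 + -98.91)/2 = 0.63° is on the wrong side of the globe.)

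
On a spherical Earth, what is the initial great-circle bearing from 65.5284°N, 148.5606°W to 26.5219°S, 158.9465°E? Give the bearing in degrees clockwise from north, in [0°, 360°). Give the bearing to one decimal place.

226.2°

Δλ = 158.9465 − -148.5606 = 307.5071°; wrapped into (−180°, 180°]: -52.4929°.
θ = atan2( sin Δλ · cos φ₂ , cos φ₁ · sin φ₂ − sin φ₁ · cos φ₂ · cos Δλ )
  = atan2(-0.70980, -0.68082) = -133.806° → normalised to [0°, 360°): 226.194°.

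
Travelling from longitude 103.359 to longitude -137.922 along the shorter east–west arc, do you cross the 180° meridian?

Naïve |-137.922 − 103.359| = 241.281° > 180°, so the shorter arc goes the other way round — across 180°.
Signed shortest Δλ = ((-137.922 − 103.359 + 180) mod 360) − 180 = 118.719°.
Going east by 118.719° from +103.359° passes through 180° before reaching -137.922°.

Yes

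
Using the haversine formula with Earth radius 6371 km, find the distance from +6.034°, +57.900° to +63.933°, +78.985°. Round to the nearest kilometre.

Δλ = 78.985 − 57.900 = 21.085°.
Δφ = 63.933 − 6.034 = 57.899°.
a = sin²(Δφ/2) + cos φ₁ · cos φ₂ · sin²(Δλ/2) = 0.248922.
c = 2·atan2(√a, √(1−a)) = 1.04471 rad → d = 6371·c ≈ 6655.82 km.

6656 km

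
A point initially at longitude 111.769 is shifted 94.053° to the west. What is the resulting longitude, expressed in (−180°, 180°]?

+17.716°

Start at +111.769°; shift −94.053° → +17.716°.
+17.716° already lies in (−180°, 180°].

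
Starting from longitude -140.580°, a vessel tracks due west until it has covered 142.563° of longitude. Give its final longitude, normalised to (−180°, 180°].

+76.857°

Start at -140.580°; shift −142.563° → -283.143°.
-283.143° lies outside (−180°, 180°]; add 360° → +76.857°.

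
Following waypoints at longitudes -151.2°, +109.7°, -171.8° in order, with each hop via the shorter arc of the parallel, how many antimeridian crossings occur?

Leg 1: -151.2° → +109.7°, shortest Δλ = -99.1° (west) — crosses 180°.
Leg 2: +109.7° → -171.8°, shortest Δλ = 78.5° (east) — crosses 180°.
Total crossings: 2.

2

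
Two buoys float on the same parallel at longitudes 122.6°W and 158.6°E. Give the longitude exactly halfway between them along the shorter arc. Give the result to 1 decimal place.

Signed shortest Δλ from -122.6° to +158.6° is -78.8°.
Midpoint longitude = -122.6° + (-78.8°)/2 = -122.6° − 39.4° = -162.0°.
(The naïve average (-122.6 + +158.6)/2 = 18.0° is on the wrong side of the globe.)

162.0°W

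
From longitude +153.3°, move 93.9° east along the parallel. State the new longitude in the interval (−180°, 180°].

-112.8°

Start at +153.3°; shift +93.9° → +247.2°.
+247.2° lies outside (−180°, 180°]; subtract 360° → -112.8°.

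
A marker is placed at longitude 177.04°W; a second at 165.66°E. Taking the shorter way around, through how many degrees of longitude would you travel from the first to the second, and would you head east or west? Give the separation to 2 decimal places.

Raw difference: 165.66 − -177.04 = 342.7°.
Normalise into (−180°, 180°]: 342.7° − 360° = -17.3°.
Negative ⇒ the second point lies to the west; separation 17.30°.

17.30° west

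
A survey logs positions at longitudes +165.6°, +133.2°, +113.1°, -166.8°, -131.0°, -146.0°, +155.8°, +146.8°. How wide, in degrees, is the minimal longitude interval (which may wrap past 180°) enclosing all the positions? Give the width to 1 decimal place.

Sort the longitudes: -166.8°, -146.0°, -131.0°, +113.1°, +133.2°, +146.8°, +155.8°, +165.6°.
Eastward gaps between consecutive values (wrapping around): 20.8°, 15.0°, 244.1°, 20.1°, 13.6°, 9.0°, 9.8°, 27.6°.
Largest gap = 244.1° ⇒ minimal covering band is its complement: 360° − 244.1° = 115.9°.
Band runs from +113.1° eastward to -131.0°, crossing the antimeridian.

115.9°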